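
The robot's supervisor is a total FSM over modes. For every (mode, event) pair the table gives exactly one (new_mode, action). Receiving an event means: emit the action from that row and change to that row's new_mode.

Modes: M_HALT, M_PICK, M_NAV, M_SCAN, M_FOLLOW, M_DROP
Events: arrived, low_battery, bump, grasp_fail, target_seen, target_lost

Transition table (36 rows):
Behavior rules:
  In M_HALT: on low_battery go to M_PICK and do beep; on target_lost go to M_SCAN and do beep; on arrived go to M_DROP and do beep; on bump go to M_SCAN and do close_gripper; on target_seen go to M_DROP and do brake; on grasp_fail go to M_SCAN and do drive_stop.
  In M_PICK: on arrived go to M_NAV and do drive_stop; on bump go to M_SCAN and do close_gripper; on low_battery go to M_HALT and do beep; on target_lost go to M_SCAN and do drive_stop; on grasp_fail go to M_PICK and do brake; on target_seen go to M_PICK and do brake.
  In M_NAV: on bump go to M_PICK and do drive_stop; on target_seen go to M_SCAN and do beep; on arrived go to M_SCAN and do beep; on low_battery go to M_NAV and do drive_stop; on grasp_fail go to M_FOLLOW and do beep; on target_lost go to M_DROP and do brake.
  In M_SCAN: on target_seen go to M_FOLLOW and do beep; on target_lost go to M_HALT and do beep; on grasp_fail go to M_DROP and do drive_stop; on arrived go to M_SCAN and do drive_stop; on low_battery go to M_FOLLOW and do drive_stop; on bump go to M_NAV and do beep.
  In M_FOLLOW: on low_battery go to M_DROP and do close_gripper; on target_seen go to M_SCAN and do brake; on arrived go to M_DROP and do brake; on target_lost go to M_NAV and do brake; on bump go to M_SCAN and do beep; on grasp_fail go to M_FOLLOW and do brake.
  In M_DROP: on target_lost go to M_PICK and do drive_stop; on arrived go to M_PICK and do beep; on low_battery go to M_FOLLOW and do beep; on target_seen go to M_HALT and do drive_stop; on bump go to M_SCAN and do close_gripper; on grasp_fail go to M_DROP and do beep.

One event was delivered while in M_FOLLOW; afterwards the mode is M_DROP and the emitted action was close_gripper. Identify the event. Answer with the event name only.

try arrived: (M_FOLLOW, arrived) → (M_DROP, brake)
try low_battery: (M_FOLLOW, low_battery) → (M_DROP, close_gripper)  ← matches
try bump: (M_FOLLOW, bump) → (M_SCAN, beep)
try grasp_fail: (M_FOLLOW, grasp_fail) → (M_FOLLOW, brake)
try target_seen: (M_FOLLOW, target_seen) → (M_SCAN, brake)
try target_lost: (M_FOLLOW, target_lost) → (M_NAV, brake)

low_battery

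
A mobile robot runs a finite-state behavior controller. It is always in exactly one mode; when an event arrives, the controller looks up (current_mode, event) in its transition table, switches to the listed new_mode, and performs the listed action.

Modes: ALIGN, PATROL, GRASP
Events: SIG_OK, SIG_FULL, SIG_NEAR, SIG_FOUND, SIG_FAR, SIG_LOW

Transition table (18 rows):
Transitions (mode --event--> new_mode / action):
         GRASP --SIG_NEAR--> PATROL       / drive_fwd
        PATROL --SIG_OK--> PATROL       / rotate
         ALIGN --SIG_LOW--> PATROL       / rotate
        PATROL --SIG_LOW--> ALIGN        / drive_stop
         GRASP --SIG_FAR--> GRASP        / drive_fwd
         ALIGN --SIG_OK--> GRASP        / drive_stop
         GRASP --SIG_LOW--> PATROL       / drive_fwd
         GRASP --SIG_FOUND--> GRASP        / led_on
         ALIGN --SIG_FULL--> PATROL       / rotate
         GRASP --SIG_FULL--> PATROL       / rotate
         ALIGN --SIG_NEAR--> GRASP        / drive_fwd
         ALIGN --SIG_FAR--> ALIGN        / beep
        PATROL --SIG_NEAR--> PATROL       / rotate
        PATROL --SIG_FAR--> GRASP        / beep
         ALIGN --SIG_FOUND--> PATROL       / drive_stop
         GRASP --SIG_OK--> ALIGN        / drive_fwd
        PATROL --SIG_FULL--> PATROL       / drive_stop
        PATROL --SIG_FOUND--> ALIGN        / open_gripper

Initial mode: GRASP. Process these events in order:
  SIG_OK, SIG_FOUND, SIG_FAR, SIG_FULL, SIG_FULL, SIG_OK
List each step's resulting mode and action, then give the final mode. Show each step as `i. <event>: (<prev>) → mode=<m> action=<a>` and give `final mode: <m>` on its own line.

final mode: PATROL

1. SIG_OK: (GRASP) → mode=ALIGN action=drive_fwd
2. SIG_FOUND: (ALIGN) → mode=PATROL action=drive_stop
3. SIG_FAR: (PATROL) → mode=GRASP action=beep
4. SIG_FULL: (GRASP) → mode=PATROL action=rotate
5. SIG_FULL: (PATROL) → mode=PATROL action=drive_stop
6. SIG_OK: (PATROL) → mode=PATROL action=rotate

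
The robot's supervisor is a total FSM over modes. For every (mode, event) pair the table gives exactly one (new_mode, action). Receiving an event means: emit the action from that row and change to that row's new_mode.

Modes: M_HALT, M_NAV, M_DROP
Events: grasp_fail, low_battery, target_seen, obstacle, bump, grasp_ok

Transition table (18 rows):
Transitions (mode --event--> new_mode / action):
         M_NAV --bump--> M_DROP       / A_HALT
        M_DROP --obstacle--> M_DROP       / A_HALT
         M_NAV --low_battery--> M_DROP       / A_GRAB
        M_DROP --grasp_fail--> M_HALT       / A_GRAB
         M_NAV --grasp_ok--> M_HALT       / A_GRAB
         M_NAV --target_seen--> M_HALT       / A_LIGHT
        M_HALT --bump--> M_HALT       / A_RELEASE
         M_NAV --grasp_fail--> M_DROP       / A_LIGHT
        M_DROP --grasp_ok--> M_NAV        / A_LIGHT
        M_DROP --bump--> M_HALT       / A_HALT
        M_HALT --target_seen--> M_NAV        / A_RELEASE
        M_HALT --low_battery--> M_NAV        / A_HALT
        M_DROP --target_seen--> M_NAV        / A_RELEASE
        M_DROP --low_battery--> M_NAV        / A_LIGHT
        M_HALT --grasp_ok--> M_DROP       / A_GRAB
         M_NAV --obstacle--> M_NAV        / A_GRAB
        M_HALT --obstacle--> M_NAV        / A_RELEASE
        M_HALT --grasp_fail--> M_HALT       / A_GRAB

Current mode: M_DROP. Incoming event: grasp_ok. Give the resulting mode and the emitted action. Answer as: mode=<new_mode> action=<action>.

current mode = M_DROP; filter table to that mode:
  (M_DROP, obstacle) → (M_DROP, A_HALT)
  (M_DROP, grasp_fail) → (M_HALT, A_GRAB)
  (M_DROP, grasp_ok) → (M_NAV, A_LIGHT)  ← event matches
  (M_DROP, bump) → (M_HALT, A_HALT)
  (M_DROP, target_seen) → (M_NAV, A_RELEASE)
  (M_DROP, low_battery) → (M_NAV, A_LIGHT)
event = grasp_ok selects (M_NAV, A_LIGHT)

mode=M_NAV action=A_LIGHT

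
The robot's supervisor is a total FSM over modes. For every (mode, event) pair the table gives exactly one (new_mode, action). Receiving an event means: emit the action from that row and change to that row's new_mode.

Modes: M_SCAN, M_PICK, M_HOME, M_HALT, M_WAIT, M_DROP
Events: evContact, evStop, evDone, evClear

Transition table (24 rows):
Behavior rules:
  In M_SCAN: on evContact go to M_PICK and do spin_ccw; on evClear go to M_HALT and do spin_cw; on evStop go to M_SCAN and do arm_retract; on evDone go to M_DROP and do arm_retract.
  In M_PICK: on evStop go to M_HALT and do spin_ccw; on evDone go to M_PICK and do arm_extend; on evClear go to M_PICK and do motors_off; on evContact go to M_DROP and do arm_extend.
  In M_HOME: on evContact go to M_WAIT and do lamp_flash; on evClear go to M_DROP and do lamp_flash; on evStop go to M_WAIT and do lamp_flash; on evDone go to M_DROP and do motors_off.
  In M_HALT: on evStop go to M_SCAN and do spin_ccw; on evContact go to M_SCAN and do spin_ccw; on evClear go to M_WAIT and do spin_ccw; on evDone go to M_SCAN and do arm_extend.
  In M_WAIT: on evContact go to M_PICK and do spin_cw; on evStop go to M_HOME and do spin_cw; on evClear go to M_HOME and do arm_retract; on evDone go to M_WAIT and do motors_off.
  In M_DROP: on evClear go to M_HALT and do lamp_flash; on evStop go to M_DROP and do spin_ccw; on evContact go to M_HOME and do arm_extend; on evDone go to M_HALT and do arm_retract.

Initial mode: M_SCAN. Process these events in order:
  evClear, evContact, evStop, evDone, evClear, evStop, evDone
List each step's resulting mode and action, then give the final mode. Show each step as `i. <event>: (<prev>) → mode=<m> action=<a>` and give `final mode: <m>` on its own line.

final mode: M_DROP

1. evClear: (M_SCAN) → mode=M_HALT action=spin_cw
2. evContact: (M_HALT) → mode=M_SCAN action=spin_ccw
3. evStop: (M_SCAN) → mode=M_SCAN action=arm_retract
4. evDone: (M_SCAN) → mode=M_DROP action=arm_retract
5. evClear: (M_DROP) → mode=M_HALT action=lamp_flash
6. evStop: (M_HALT) → mode=M_SCAN action=spin_ccw
7. evDone: (M_SCAN) → mode=M_DROP action=arm_retract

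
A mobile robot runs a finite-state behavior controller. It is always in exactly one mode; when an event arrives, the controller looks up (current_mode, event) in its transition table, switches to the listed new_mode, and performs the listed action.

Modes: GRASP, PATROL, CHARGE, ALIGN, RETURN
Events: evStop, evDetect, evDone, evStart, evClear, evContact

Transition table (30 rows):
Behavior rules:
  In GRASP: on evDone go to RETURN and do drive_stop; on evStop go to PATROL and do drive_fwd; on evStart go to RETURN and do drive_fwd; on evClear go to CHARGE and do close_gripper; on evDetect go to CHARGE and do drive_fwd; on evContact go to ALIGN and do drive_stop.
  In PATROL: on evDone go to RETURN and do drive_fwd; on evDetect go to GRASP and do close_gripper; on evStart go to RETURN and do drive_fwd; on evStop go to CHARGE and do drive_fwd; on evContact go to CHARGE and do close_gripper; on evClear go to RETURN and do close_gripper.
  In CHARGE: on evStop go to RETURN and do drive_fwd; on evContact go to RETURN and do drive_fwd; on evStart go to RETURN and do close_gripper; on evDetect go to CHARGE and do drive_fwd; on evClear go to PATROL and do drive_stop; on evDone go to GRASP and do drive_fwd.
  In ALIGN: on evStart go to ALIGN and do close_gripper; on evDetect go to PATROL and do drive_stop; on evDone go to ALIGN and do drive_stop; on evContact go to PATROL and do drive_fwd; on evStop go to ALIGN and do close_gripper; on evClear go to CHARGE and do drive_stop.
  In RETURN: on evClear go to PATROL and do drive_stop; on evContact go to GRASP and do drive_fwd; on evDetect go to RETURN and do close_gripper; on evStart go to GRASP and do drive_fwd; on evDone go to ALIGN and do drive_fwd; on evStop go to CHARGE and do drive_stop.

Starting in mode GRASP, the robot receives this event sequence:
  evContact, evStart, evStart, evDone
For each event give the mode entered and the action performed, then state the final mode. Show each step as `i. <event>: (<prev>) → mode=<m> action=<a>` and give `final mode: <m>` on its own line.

1. evContact: (GRASP) → mode=ALIGN action=drive_stop
2. evStart: (ALIGN) → mode=ALIGN action=close_gripper
3. evStart: (ALIGN) → mode=ALIGN action=close_gripper
4. evDone: (ALIGN) → mode=ALIGN action=drive_stop

final mode: ALIGN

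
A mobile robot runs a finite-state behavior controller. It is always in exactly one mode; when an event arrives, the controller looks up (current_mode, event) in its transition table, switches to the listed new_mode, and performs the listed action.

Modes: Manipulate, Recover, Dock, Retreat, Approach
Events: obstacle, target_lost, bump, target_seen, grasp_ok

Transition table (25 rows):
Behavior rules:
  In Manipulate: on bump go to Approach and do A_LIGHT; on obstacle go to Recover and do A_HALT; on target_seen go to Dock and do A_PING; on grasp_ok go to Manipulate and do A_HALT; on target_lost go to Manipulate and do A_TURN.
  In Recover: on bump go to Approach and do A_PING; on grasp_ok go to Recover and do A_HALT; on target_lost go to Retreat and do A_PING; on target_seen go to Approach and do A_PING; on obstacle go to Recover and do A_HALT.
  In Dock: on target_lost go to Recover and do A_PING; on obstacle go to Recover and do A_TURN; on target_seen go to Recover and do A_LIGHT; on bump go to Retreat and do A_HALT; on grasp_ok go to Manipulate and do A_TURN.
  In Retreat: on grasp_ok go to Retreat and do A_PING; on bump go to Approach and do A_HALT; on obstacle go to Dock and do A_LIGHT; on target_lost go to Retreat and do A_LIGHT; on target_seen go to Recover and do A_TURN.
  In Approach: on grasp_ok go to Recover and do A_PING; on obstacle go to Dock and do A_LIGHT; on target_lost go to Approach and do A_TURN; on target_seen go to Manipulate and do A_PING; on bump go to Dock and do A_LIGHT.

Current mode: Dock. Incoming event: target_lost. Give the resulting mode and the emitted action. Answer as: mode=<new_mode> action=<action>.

current mode = Dock; filter table to that mode:
  (Dock, target_lost) → (Recover, A_PING)  ← event matches
  (Dock, obstacle) → (Recover, A_TURN)
  (Dock, target_seen) → (Recover, A_LIGHT)
  (Dock, bump) → (Retreat, A_HALT)
  (Dock, grasp_ok) → (Manipulate, A_TURN)
event = target_lost selects (Recover, A_PING)

mode=Recover action=A_PING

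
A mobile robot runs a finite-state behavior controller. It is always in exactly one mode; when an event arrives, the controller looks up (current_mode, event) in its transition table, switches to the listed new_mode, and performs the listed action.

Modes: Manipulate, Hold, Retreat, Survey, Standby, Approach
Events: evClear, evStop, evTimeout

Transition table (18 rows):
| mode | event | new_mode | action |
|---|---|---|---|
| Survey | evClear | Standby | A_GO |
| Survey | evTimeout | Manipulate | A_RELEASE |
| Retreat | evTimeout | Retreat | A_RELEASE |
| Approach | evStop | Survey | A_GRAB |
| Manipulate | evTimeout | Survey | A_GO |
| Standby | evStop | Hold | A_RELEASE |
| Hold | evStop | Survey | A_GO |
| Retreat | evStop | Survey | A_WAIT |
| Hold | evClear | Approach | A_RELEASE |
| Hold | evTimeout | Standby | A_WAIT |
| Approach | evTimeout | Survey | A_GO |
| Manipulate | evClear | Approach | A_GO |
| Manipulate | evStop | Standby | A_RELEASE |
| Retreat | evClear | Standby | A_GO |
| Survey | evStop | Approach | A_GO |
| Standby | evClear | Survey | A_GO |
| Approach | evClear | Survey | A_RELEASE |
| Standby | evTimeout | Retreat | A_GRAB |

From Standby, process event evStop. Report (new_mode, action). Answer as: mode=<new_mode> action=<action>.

current mode = Standby; filter table to that mode:
  (Standby, evStop) → (Hold, A_RELEASE)  ← event matches
  (Standby, evClear) → (Survey, A_GO)
  (Standby, evTimeout) → (Retreat, A_GRAB)
event = evStop selects (Hold, A_RELEASE)

mode=Hold action=A_RELEASE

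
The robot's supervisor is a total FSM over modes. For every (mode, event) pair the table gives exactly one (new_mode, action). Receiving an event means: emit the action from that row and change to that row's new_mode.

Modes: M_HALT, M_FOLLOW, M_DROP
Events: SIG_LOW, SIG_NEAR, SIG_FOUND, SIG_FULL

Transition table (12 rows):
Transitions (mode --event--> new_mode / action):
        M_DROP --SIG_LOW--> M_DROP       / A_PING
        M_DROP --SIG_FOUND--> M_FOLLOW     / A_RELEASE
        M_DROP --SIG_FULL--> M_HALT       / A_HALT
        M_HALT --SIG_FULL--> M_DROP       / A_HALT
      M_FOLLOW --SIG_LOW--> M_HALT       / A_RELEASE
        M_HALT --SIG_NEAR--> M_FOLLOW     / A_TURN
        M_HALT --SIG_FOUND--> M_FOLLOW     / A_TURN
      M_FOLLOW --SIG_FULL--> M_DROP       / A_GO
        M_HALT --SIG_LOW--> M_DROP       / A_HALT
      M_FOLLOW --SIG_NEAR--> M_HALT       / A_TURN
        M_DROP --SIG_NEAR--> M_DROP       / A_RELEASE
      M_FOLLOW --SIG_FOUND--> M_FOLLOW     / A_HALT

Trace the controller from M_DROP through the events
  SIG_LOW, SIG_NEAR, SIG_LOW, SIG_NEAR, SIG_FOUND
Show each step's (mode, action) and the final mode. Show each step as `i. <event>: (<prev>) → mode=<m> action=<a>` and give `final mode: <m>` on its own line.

1. SIG_LOW: (M_DROP) → mode=M_DROP action=A_PING
2. SIG_NEAR: (M_DROP) → mode=M_DROP action=A_RELEASE
3. SIG_LOW: (M_DROP) → mode=M_DROP action=A_PING
4. SIG_NEAR: (M_DROP) → mode=M_DROP action=A_RELEASE
5. SIG_FOUND: (M_DROP) → mode=M_FOLLOW action=A_RELEASE

final mode: M_FOLLOW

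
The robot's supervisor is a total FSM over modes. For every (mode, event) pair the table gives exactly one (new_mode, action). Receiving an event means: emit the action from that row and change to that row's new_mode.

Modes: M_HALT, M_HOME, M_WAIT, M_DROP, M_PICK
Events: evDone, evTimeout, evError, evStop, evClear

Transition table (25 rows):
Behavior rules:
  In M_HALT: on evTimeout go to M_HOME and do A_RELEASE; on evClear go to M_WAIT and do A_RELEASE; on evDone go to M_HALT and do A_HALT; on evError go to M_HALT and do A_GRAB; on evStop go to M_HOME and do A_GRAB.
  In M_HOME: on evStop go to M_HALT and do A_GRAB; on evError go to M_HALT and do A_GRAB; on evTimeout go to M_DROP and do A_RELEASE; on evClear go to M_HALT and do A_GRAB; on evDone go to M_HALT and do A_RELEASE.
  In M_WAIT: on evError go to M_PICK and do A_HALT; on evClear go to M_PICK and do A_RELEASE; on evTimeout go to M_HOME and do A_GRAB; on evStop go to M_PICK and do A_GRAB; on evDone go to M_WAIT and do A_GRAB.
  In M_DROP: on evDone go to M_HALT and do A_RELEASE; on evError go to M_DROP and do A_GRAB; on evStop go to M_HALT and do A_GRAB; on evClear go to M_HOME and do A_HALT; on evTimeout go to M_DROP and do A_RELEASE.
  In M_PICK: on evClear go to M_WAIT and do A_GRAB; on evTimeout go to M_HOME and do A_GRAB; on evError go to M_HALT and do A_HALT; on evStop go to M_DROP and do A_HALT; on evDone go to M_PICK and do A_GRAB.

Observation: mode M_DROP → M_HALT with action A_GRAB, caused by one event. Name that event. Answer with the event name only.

evStop

try evDone: (M_DROP, evDone) → (M_HALT, A_RELEASE)
try evTimeout: (M_DROP, evTimeout) → (M_DROP, A_RELEASE)
try evError: (M_DROP, evError) → (M_DROP, A_GRAB)
try evStop: (M_DROP, evStop) → (M_HALT, A_GRAB)  ← matches
try evClear: (M_DROP, evClear) → (M_HOME, A_HALT)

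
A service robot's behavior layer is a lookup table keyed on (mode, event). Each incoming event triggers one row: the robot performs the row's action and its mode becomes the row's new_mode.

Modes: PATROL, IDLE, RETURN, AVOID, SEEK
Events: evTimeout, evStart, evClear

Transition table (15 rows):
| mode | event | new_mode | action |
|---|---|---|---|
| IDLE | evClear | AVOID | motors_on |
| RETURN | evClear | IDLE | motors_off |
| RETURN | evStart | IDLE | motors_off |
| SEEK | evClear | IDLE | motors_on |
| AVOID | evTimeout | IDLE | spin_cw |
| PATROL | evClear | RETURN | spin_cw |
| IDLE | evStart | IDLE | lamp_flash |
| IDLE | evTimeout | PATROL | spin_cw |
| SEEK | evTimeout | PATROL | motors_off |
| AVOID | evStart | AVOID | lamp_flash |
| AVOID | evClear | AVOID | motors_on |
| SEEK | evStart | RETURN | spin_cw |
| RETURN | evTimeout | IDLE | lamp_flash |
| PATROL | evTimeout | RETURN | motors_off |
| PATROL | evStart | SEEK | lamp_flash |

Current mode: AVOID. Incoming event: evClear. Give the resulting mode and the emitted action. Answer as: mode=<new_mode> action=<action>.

current mode = AVOID; filter table to that mode:
  (AVOID, evTimeout) → (IDLE, spin_cw)
  (AVOID, evStart) → (AVOID, lamp_flash)
  (AVOID, evClear) → (AVOID, motors_on)  ← event matches
event = evClear selects (AVOID, motors_on)

mode=AVOID action=motors_on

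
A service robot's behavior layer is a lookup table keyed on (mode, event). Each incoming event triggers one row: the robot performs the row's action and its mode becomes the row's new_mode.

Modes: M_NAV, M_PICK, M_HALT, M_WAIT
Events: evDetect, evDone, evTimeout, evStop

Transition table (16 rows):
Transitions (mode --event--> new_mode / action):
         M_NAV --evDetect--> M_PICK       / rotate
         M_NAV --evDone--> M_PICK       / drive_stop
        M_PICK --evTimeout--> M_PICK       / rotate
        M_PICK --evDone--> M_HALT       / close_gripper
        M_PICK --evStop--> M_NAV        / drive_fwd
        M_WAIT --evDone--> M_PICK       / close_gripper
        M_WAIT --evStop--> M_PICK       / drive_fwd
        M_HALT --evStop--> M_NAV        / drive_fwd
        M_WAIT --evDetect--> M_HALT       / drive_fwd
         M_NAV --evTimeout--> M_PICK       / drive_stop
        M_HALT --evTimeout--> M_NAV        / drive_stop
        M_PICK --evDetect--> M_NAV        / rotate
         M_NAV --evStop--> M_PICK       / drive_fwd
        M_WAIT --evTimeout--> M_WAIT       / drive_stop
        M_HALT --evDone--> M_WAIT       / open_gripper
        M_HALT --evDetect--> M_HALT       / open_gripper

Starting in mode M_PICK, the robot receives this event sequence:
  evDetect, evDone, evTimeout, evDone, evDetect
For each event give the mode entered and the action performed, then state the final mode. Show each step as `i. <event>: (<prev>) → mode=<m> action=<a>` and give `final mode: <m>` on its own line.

1. evDetect: (M_PICK) → mode=M_NAV action=rotate
2. evDone: (M_NAV) → mode=M_PICK action=drive_stop
3. evTimeout: (M_PICK) → mode=M_PICK action=rotate
4. evDone: (M_PICK) → mode=M_HALT action=close_gripper
5. evDetect: (M_HALT) → mode=M_HALT action=open_gripper

final mode: M_HALT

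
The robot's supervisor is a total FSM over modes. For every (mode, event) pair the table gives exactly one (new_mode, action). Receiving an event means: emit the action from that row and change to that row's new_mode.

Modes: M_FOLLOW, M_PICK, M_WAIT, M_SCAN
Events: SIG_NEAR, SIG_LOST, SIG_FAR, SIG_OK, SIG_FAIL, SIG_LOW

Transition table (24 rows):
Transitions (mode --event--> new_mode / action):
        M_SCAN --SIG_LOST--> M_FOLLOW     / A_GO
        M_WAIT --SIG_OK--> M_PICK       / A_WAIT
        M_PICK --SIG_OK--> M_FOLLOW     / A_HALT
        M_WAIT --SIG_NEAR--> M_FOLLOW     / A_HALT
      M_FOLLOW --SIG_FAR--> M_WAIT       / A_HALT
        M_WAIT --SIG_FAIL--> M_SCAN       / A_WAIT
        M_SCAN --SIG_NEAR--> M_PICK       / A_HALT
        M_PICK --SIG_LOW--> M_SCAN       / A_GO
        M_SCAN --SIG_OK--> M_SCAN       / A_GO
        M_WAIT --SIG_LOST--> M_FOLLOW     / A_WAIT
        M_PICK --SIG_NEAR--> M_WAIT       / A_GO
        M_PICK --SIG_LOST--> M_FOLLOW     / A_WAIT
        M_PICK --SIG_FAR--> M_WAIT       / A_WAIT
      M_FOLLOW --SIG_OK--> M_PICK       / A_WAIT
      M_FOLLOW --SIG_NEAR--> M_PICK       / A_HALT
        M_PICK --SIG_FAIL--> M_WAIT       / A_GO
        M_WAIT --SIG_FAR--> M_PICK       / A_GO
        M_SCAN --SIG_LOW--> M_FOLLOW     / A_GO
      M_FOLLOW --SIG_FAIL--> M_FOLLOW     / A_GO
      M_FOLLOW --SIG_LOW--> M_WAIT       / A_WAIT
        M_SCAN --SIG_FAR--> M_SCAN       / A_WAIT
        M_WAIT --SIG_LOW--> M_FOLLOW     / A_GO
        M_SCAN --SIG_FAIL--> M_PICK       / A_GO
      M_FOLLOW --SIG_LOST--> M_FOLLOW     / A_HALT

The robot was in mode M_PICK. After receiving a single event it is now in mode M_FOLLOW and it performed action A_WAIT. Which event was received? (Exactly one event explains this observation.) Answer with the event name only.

SIG_LOST

try SIG_NEAR: (M_PICK, SIG_NEAR) → (M_WAIT, A_GO)
try SIG_LOST: (M_PICK, SIG_LOST) → (M_FOLLOW, A_WAIT)  ← matches
try SIG_FAR: (M_PICK, SIG_FAR) → (M_WAIT, A_WAIT)
try SIG_OK: (M_PICK, SIG_OK) → (M_FOLLOW, A_HALT)
try SIG_FAIL: (M_PICK, SIG_FAIL) → (M_WAIT, A_GO)
try SIG_LOW: (M_PICK, SIG_LOW) → (M_SCAN, A_GO)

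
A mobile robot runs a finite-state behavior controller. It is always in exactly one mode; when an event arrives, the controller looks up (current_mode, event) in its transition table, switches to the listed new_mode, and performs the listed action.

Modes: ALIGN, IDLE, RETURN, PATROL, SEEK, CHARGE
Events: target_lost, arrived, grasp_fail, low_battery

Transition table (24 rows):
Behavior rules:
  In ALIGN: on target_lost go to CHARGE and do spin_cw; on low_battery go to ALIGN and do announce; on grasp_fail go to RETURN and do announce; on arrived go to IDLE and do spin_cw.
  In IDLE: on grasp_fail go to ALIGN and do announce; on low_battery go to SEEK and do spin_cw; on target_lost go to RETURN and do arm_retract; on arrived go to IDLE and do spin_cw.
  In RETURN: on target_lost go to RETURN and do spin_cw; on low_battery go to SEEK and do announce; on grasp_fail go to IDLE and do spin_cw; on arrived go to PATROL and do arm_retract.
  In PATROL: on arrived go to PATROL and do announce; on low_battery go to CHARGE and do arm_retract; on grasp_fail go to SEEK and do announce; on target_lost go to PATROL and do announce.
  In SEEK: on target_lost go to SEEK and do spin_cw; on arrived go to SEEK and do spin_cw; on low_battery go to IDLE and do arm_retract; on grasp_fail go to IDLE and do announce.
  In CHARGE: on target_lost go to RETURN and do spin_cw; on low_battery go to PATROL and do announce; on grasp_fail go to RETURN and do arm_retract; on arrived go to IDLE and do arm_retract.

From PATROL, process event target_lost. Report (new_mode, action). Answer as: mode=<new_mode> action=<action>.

mode=PATROL action=announce

current mode = PATROL; filter table to that mode:
  (PATROL, arrived) → (PATROL, announce)
  (PATROL, low_battery) → (CHARGE, arm_retract)
  (PATROL, grasp_fail) → (SEEK, announce)
  (PATROL, target_lost) → (PATROL, announce)  ← event matches
event = target_lost selects (PATROL, announce)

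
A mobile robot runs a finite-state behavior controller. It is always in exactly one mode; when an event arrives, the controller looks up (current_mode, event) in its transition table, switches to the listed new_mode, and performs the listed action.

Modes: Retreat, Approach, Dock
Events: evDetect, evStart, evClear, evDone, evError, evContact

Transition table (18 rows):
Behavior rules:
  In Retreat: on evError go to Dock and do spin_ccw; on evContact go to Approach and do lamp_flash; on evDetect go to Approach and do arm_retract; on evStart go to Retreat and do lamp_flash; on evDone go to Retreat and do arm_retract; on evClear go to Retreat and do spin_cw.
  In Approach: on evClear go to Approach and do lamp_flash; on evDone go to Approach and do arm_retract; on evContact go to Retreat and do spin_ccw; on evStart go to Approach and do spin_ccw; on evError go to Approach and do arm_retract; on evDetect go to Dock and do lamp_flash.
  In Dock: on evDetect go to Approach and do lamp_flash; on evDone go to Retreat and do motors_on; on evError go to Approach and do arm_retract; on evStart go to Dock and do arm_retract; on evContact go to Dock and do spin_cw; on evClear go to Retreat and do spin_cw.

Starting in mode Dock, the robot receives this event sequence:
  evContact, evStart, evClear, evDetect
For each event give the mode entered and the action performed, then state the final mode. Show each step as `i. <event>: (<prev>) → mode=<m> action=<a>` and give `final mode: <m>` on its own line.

final mode: Approach

1. evContact: (Dock) → mode=Dock action=spin_cw
2. evStart: (Dock) → mode=Dock action=arm_retract
3. evClear: (Dock) → mode=Retreat action=spin_cw
4. evDetect: (Retreat) → mode=Approach action=arm_retract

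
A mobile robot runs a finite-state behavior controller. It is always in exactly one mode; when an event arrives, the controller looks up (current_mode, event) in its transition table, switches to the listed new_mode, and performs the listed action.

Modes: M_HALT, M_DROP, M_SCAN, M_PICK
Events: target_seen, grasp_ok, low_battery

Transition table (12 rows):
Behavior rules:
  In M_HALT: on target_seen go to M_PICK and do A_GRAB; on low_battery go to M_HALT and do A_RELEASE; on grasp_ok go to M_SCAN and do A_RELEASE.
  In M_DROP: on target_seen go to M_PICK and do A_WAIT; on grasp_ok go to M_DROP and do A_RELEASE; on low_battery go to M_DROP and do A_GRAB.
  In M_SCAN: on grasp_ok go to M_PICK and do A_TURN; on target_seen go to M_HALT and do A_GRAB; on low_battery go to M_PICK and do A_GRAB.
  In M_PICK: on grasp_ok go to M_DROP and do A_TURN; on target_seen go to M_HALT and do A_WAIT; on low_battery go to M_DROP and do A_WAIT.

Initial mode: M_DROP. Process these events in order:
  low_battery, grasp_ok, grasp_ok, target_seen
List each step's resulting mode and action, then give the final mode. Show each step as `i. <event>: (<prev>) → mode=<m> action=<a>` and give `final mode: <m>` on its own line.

final mode: M_PICK

1. low_battery: (M_DROP) → mode=M_DROP action=A_GRAB
2. grasp_ok: (M_DROP) → mode=M_DROP action=A_RELEASE
3. grasp_ok: (M_DROP) → mode=M_DROP action=A_RELEASE
4. target_seen: (M_DROP) → mode=M_PICK action=A_WAIT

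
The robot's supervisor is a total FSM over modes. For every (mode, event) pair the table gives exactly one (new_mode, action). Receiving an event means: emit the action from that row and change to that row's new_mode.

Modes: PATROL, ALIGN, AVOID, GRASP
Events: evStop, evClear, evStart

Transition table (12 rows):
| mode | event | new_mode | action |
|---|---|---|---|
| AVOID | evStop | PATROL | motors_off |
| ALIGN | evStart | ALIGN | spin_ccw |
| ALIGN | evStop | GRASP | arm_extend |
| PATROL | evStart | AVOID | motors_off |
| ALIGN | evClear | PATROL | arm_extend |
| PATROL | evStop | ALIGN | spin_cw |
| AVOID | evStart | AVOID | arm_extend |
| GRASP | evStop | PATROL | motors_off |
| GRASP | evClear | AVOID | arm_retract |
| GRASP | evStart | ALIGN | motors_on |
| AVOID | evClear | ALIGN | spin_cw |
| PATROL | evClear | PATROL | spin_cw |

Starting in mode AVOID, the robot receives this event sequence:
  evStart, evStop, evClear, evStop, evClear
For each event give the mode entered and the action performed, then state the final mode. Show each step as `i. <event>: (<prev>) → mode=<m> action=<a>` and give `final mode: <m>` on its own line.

1. evStart: (AVOID) → mode=AVOID action=arm_extend
2. evStop: (AVOID) → mode=PATROL action=motors_off
3. evClear: (PATROL) → mode=PATROL action=spin_cw
4. evStop: (PATROL) → mode=ALIGN action=spin_cw
5. evClear: (ALIGN) → mode=PATROL action=arm_extend

final mode: PATROL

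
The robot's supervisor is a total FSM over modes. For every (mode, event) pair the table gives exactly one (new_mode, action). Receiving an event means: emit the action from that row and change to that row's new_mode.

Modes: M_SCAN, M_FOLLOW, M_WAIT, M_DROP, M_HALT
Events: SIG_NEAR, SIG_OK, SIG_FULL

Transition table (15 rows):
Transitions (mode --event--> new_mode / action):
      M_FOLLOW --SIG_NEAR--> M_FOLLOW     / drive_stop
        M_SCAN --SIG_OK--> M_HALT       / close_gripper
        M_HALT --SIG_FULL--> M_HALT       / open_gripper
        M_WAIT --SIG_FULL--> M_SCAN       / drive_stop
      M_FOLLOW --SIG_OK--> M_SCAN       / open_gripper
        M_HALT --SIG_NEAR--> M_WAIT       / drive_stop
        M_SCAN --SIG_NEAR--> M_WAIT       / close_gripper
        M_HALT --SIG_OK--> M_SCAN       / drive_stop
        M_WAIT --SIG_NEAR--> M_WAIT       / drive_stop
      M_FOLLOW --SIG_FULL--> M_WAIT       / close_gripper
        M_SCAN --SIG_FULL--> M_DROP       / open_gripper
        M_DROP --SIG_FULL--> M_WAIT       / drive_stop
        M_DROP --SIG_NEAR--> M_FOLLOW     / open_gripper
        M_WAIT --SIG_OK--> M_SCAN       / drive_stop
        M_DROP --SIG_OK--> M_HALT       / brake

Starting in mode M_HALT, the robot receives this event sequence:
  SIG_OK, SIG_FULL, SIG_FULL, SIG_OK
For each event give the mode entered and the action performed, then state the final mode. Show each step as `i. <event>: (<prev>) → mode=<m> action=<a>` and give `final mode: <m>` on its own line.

1. SIG_OK: (M_HALT) → mode=M_SCAN action=drive_stop
2. SIG_FULL: (M_SCAN) → mode=M_DROP action=open_gripper
3. SIG_FULL: (M_DROP) → mode=M_WAIT action=drive_stop
4. SIG_OK: (M_WAIT) → mode=M_SCAN action=drive_stop

final mode: M_SCAN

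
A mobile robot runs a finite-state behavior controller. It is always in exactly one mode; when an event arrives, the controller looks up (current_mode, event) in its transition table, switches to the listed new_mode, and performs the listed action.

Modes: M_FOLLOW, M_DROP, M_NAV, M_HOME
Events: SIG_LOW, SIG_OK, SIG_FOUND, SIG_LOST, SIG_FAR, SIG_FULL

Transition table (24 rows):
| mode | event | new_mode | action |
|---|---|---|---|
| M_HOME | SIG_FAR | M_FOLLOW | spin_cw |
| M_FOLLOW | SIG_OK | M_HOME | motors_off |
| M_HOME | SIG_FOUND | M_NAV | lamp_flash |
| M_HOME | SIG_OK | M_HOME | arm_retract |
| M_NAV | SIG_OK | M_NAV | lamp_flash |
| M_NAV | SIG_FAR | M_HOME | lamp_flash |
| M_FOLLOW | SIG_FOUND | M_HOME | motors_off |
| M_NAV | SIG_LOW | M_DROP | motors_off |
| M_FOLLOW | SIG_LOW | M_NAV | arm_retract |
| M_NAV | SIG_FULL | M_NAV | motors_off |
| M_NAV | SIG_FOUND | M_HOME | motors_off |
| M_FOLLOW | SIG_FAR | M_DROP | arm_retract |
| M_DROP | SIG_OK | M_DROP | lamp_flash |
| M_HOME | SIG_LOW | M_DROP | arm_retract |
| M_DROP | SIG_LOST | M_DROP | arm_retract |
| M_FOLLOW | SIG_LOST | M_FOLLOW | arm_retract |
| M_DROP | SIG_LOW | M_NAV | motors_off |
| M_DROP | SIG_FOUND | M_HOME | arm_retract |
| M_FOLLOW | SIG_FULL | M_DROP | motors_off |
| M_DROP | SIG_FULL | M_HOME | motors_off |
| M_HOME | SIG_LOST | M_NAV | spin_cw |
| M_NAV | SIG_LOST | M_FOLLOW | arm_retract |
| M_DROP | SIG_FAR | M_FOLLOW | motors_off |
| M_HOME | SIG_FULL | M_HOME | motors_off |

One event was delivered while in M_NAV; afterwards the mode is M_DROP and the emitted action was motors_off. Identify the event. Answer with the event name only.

SIG_LOW

try SIG_LOW: (M_NAV, SIG_LOW) → (M_DROP, motors_off)  ← matches
try SIG_OK: (M_NAV, SIG_OK) → (M_NAV, lamp_flash)
try SIG_FOUND: (M_NAV, SIG_FOUND) → (M_HOME, motors_off)
try SIG_LOST: (M_NAV, SIG_LOST) → (M_FOLLOW, arm_retract)
try SIG_FAR: (M_NAV, SIG_FAR) → (M_HOME, lamp_flash)
try SIG_FULL: (M_NAV, SIG_FULL) → (M_NAV, motors_off)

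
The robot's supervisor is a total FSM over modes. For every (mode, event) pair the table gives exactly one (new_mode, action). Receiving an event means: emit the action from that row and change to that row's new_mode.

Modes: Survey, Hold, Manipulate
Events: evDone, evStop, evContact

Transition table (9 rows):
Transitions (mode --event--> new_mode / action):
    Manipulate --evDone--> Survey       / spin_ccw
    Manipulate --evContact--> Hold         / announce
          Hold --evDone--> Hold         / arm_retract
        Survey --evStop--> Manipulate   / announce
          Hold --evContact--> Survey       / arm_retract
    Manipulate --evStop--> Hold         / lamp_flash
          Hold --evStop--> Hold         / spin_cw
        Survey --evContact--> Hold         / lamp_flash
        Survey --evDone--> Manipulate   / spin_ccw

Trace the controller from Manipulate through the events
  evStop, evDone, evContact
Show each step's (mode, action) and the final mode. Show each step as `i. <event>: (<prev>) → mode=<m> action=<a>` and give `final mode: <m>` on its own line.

final mode: Survey

1. evStop: (Manipulate) → mode=Hold action=lamp_flash
2. evDone: (Hold) → mode=Hold action=arm_retract
3. evContact: (Hold) → mode=Survey action=arm_retract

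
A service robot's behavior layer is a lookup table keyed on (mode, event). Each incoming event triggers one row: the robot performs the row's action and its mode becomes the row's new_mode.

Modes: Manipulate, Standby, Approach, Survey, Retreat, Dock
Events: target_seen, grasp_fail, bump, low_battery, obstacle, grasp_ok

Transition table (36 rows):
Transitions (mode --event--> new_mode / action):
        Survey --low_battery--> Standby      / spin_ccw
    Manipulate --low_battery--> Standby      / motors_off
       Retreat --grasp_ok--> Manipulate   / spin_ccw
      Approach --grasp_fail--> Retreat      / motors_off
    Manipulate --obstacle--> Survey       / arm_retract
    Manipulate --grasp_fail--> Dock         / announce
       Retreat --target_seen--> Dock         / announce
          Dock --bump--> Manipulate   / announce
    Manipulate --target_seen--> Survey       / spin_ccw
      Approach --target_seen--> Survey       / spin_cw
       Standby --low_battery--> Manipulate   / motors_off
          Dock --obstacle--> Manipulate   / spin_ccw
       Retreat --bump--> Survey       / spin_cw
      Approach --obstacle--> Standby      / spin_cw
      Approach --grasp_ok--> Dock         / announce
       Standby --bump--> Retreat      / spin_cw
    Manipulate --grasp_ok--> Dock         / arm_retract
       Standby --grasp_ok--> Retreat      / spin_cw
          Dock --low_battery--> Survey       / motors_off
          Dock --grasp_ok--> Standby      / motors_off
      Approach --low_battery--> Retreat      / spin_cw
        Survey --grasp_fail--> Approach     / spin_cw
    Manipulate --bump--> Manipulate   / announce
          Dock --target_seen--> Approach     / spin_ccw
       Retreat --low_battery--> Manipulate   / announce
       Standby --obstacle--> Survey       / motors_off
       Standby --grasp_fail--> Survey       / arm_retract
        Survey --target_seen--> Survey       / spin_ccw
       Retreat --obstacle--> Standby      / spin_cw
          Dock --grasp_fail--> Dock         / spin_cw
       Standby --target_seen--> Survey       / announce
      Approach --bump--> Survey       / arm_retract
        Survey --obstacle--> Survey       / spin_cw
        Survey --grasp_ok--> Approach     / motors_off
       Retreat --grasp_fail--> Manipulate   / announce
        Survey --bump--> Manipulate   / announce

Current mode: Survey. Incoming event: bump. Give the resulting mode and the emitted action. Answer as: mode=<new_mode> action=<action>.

current mode = Survey; filter table to that mode:
  (Survey, low_battery) → (Standby, spin_ccw)
  (Survey, grasp_fail) → (Approach, spin_cw)
  (Survey, target_seen) → (Survey, spin_ccw)
  (Survey, obstacle) → (Survey, spin_cw)
  (Survey, grasp_ok) → (Approach, motors_off)
  (Survey, bump) → (Manipulate, announce)  ← event matches
event = bump selects (Manipulate, announce)

mode=Manipulate action=announce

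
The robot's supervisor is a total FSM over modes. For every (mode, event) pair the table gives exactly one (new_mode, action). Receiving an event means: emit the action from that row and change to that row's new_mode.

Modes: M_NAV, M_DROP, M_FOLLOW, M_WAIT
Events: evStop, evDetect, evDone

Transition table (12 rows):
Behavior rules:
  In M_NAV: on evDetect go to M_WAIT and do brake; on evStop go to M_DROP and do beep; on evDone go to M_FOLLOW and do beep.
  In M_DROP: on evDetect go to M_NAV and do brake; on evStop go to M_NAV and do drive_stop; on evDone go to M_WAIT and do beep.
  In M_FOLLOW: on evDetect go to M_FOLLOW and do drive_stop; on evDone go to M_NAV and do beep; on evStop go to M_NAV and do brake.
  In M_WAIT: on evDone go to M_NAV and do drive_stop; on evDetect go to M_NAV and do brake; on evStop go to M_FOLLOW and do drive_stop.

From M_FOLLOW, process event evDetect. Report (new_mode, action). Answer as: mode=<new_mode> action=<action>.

mode=M_FOLLOW action=drive_stop

current mode = M_FOLLOW; filter table to that mode:
  (M_FOLLOW, evDetect) → (M_FOLLOW, drive_stop)  ← event matches
  (M_FOLLOW, evDone) → (M_NAV, beep)
  (M_FOLLOW, evStop) → (M_NAV, brake)
event = evDetect selects (M_FOLLOW, drive_stop)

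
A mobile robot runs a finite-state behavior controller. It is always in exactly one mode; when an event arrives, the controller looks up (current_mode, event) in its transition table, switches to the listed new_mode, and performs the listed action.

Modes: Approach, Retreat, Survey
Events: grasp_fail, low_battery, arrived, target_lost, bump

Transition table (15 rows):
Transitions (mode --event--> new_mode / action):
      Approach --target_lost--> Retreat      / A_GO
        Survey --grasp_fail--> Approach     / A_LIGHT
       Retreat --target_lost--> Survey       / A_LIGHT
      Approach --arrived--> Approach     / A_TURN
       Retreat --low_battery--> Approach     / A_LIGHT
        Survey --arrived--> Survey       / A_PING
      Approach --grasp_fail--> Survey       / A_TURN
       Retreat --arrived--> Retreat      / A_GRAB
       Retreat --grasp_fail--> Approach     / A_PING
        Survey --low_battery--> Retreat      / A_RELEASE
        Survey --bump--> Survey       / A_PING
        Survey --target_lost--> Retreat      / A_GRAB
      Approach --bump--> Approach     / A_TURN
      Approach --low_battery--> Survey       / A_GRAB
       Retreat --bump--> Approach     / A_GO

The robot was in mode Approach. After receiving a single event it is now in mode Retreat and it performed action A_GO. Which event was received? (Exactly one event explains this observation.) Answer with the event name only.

try grasp_fail: (Approach, grasp_fail) → (Survey, A_TURN)
try low_battery: (Approach, low_battery) → (Survey, A_GRAB)
try arrived: (Approach, arrived) → (Approach, A_TURN)
try target_lost: (Approach, target_lost) → (Retreat, A_GO)  ← matches
try bump: (Approach, bump) → (Approach, A_TURN)

target_lost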